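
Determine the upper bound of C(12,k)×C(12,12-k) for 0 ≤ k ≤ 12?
853,776

C(12,k)·C(12,12-k) = C(12,k)², maximised at the centre k = 6: C(12,6)² = 853,776.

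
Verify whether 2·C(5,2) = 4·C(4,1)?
False

Reasoning: Absorption identity k·C(n,k) = n·C(n-1,k-1). LHS = 2·10 = 20; RHS = 4·4 = 16.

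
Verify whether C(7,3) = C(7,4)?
Symmetry C(n,k) = C(n,n-k): C(7,3) = 35 and C(7,4) = 35. Both sides agree, so the statement holds.
Final answer: True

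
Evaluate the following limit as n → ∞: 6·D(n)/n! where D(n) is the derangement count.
6/e

Solution: D(n)/n! → 1/e, so 6·D(n)/n! → 6/e.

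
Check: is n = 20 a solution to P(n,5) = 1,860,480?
Yes

Solution: P(20,5) = 20·19·18·17·16 = 1,860,480, which equals 1,860,480.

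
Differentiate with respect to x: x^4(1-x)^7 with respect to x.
Product rule: 4x^{3}(1-x)^{7} + x^4·(-7)(1-x)^{6}.

Answer: 4x^3(1-x)^7 - 7x^4(1-x)^6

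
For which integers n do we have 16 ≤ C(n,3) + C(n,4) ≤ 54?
6

Working:
C(5,3)+C(5,4)=15; C(6,3)+C(6,4)=35; C(7,3)+C(7,4)=70. So valid n = 6.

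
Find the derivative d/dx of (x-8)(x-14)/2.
(2x - 22)/2

Working:
d/dx[(x-8)(x-14)] = (x-14) + (x-8) = 2x - 22. Dividing by 2 gives (2x - 22)/2.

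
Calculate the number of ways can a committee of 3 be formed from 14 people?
C(14,3) = 14! / (3! × (14-3)!)
         = 14! / (3! × 11!)
         = 364

Answer: 364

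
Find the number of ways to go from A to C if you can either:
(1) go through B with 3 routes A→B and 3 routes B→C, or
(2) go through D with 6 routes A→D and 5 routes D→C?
39

Explanation: Route via B: 3×3=9. Route via D: 6×5=30. Total: 39.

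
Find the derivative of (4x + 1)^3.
Chain rule: 3(4x+1)^{2} × 4 = 12(4x+1)^{2}.

Answer: 12(4x + 1)^2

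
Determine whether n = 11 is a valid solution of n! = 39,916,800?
11! = 11·10! = 11·3,628,800 = 39,916,800, which equals 39,916,800.

Answer: Yes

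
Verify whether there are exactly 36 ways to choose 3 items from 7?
False

Explanation: C(7,3) = 35 ≠ 36.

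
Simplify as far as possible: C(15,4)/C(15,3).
3

C(n,k+1)/C(n,k) = (n−k)/(k+1). Here (15−3)/(3+1) = 12/4 = 3.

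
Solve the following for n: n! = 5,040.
7

Reasoning: n! is strictly increasing. 5! = 120, 6! = 720, 7! = 5,040 ✓. So n = 7.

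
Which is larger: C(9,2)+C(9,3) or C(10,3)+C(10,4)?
First=120, Second=330.

Answer: C(10,3)+C(10,4)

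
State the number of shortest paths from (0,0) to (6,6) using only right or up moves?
924

Choose 6 rights from 12 moves: C(12,6) = 924.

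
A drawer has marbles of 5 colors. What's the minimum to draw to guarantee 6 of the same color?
26

Reasoning: Worst case: 5 of each = 25. One more: 26.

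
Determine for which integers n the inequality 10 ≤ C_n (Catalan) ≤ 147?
4, 5, 6

Reasoning: C_3=5; C_4=14; C_5=42; C_6=132; C_7=429. So valid n = 4, 5, 6.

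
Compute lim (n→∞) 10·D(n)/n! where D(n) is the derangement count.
10/e

Solution: D(n)/n! → 1/e, so 10·D(n)/n! → 10/e.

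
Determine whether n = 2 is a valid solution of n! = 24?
No

Solution: 2! = 2·1! = 2·1 = 2, which does not equal 24.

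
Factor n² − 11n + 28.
(n − 4)(n − 7)

Reasoning: Seek roots whose sum is 11 and product is 28: (4, 7). So n² − 11n + 28 = (n − 4)(n − 7).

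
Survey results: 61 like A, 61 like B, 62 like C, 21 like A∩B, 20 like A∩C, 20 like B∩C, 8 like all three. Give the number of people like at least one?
131

Reasoning: |A∪B∪C| = 61+61+62-21-20-20+8 = 131.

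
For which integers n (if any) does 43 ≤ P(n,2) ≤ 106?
8, 9, 10

Solution: P(7,2)=42; P(8,2)=56; P(9,2)=72; P(10,2)=90; P(11,2)=110. So valid n = 8, 9, 10.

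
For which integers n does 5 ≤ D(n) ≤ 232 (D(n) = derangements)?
4, 5

Working:
Using D(n) = (n−1)[D(n−1) + D(n−2)] with D(1)=0, D(2)=1: D(3)=2; D(4)=9; D(5)=44; D(6)=265. So valid n = 4, 5.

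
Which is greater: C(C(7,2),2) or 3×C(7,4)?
C(C(7,2),2)=210, 3×C(7,4)=105.

Answer: C(C(7,2),2)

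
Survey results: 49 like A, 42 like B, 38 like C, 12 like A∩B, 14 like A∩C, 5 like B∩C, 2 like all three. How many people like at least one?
|A∪B∪C| = 49+42+38-12-14-5+2 = 100.
Final answer: 100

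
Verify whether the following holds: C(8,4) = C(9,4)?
False

Explanation: LHS = C(8,4) = 70; RHS = C(9,4) = 126. 70 ≠ 126, so the statement does not hold.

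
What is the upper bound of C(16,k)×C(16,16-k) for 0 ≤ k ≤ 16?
165,636,900
C(16,k)·C(16,16-k) = C(16,k)², maximised at the centre k = 8: C(16,8)² = 165,636,900.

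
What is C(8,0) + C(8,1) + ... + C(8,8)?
Sum of binomial coefficients = 2^8 = 256.
Final answer: 256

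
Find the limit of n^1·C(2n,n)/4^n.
∞

Explanation: C(2n,n) ~ 4^n/√(πn), so n^1·C(2n,n)/4^n ~ n^(1 − 1/2)/√π → ∞.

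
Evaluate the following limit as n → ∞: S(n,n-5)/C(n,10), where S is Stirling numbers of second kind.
The leading term of S(n,n-5) as a polynomial in n is (9)!!·C(n,10), so the ratio → (9)!! = 945.
Final answer: 945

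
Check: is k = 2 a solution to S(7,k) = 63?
Yes

Reasoning: S(7,2) = 2·S(6,2) + S(6,1) = 2·31 + 1 = 63, which equals 63.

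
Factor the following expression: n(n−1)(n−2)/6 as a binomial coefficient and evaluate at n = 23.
C(n,3); C(23,3) = 1,771

Solution: n(n−1)(n−2)/6 = n!/(3!(n−3)!) = C(n,3). At n = 23: C(23,3) = 1,771.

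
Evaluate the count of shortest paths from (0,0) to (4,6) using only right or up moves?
Choose 4 rights from 10 moves: C(10,4) = 210.
Final answer: 210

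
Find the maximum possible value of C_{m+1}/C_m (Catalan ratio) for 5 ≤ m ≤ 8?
17/5

Working:
C_{m+1}/C_m = 2(2m+1)/(m+2), which increases with m. Maximum at m = 8: 2·17/10 = 17/5.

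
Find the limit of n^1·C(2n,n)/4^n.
∞
C(2n,n) ~ 4^n/√(πn), so n^1·C(2n,n)/4^n ~ n^(1 − 1/2)/√π → ∞.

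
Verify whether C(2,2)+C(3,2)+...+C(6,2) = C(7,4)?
True

Working:
Hockey stick identity gives Σ = C(7,3) = 35; RHS C(7,4) = 35.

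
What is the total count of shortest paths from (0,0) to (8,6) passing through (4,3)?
1,225

Explanation: To (4,3): C(7,4)=35. From there: C(7,4)=35. Total: 1,225.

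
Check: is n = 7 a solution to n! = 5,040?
7! = 7·6! = 7·720 = 5,040, which equals 5,040.

Answer: Yes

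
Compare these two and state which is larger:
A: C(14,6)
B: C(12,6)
A
A=C(14,6)=3,003, B=C(12,6)=924.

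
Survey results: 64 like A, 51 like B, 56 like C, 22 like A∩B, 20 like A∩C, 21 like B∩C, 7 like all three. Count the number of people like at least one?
|A∪B∪C| = 64+51+56-22-20-21+7 = 115.

Answer: 115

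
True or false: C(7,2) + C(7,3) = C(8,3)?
Pascal's identity C(n,k) + C(n,k+1) = C(n+1,k+1): 21 + 35 = 56 = C(8,3).

Answer: True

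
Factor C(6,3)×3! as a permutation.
C(6,3)×3! = [6!/(3!(3)!)]×3! = 6!/(3)! = P(6,3) = 120.

Answer: P(6,3)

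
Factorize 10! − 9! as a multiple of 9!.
9 × 9! = 3,265,920

Working:
10! − 9! = 10·9! − 9! = (10 − 1)·9! = 9 × 9! = 3,265,920.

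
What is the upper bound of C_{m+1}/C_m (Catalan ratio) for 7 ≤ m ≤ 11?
46/13

Solution: C_{m+1}/C_m = 2(2m+1)/(m+2), which increases with m. Maximum at m = 11: 2·23/13 = 46/13.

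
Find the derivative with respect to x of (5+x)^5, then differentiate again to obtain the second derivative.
20(5+x)^3

First derivative: 5(5+x)^{4}. Second derivative: 5·4·(5+x)^{3} = 20(5+x)^{3}.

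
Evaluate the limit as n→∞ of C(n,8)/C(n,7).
C(n,8)/C(n,7) = (n-7)/8 → ∞ as n → ∞.
Final answer: ∞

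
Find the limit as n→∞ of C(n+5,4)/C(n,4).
Both numerator and denominator grow as n^4/4! for large n, so the ratio → 1.

Answer: 1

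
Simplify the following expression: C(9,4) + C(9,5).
252

Working:
By Pascal's identity: C(10,5) = 252.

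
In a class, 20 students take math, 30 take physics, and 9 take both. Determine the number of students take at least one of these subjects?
41

Explanation: |A∪B| = |A|+|B|-|A∩B| = 20+30-9 = 41.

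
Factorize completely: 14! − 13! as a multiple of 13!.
13 × 13! = 80,951,270,400

Solution: 14! − 13! = 14·13! − 13! = (14 − 1)·13! = 13 × 13! = 80,951,270,400.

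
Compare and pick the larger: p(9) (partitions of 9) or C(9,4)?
C(9,4)

Reasoning: Pentagonal recurrence p(n) = p(n−1) + p(n−2) − p(n−5) − p(n−7) + …: p(9) = p(8) + p(7) − p(4) − p(2) = 22 + 15 − 5 − 2 = 30; C(9,4) = 126.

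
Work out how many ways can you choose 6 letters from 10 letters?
210

C(10,6) = 10! / (6! × (10-6)!)
         = 10! / (6! × 4!)
         = 210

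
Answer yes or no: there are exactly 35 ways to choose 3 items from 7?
C(7,3) = 35.
Final answer: Yes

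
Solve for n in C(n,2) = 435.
30

Working:
C(n,2) = n(n−1)/2! is increasing in n, and n(n−1) = 2!·435 = 870 ≈ (n−0.5)^2 gives n ≈ 30.0. Check: C(28,2) = 378, C(29,2) = 406, C(30,2) = 435 ✓. So n = 30.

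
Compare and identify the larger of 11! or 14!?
14!

Solution: 11!=39,916,800, 14!=87,178,291,200. 14! > 11!.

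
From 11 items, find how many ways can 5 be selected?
462

Explanation: C(11,5) = 11! / (5! × (11-5)!)
         = 11! / (5! × 6!)
         = 462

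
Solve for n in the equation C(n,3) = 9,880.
40

C(n,3) = n(n−1)(n−2)/3! is increasing in n, and n(n−1)(n−2) = 3!·9,880 = 59,280 ≈ (n−1)^3 gives n ≈ 40.0. Check: C(38,3) = 8,436, C(39,3) = 9,139, C(40,3) = 9,880 ✓. So n = 40.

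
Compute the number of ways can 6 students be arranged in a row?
720

Arrangements of 6 distinct objects: 6! = 720.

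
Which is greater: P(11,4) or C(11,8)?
P(11,4)

Solution: P(11,4)=7,920, C(11,8)=165.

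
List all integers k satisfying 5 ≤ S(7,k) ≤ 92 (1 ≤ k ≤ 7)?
2, 6

Explanation: S(7,1)=1; S(7,2)=63; S(7,3)=301; S(7,4)=350; S(7,5)=140; S(7,6)=21; S(7,7)=1. So valid k = 2, 6.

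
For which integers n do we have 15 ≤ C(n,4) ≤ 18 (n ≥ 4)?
C(5,4)=5; C(6,4)=15; C(7,4)=35. So valid n = 6.
Final answer: 6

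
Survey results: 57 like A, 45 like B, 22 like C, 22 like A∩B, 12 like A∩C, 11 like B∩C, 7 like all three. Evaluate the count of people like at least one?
86

Explanation: |A∪B∪C| = 57+45+22-22-12-11+7 = 86.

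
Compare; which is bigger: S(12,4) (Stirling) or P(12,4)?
S(12,4) = 4·S(11,4) + S(11,3) = 4·145,750 + 28,501 = 611,501; P(12,4) = 11,880.
Final answer: S(12,4)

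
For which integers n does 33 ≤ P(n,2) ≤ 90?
P(6,2)=30; P(7,2)=42; P(8,2)=56; P(9,2)=72; P(10,2)=90; P(11,2)=110. So valid n = 7, 8, 9, 10.
Final answer: 7, 8, 9, 10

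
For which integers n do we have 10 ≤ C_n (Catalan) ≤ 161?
4, 5, 6

C_3=5; C_4=14; C_5=42; C_6=132; C_7=429. So valid n = 4, 5, 6.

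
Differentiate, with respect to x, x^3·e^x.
(3x^2 + x^3)e^x

Working:
Product rule: d/dx[x^3]·e^x + x^3·d/dx[e^x] = 3x^{2}e^x + x^3e^x.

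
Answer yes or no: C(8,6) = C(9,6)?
No

Solution: LHS = C(8,6) = 28; RHS = C(9,6) = 84. 28 ≠ 84, so the statement does not hold.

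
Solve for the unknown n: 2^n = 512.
9

Working:
2^9 = 512, so n = 9.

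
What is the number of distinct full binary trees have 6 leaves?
42
Using the Catalan number formula: C_n = C(2n, n) / (n+1)
C_5 = C(10, 5) / (5+1)
     = 252 / 6
     = 42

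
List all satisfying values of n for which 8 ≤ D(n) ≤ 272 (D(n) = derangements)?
Using D(n) = (n−1)[D(n−1) + D(n−2)] with D(1)=0, D(2)=1: D(3)=2; D(4)=9; D(5)=44; D(6)=265; D(7)=1,854. So valid n = 4, 5, 6.

Answer: 4, 5, 6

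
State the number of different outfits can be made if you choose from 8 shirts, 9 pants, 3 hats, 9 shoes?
1,944

By the multiplication principle: 8 × 9 × 3 × 9 = 1,944.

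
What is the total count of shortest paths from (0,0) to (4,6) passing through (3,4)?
To (3,4): C(7,3)=35. From there: C(3,1)=3. Total: 105.

Answer: 105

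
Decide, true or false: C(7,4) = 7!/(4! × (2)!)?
False

Solution: The correct denominator is 4!×3!, giving C(7,4) = 35; the stated RHS is 7!/(4!×2!) = 105 ≠ 35, so the statement does not hold.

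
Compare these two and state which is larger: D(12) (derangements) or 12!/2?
12!/2

Explanation: D(12) = (12-1)·[D(11) + D(10)] = 11·[14,684,570 + 1,334,961] = 176,214,841; 12!/2 = 479,001,600/2 = 239,500,800.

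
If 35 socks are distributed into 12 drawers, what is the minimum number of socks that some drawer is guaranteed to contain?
3

Explanation: Pigeonhole: ⌈35/12⌉ = 3.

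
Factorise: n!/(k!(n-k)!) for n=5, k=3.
C(5,3) = 10
This is the binomial coefficient C(5,3) = 10.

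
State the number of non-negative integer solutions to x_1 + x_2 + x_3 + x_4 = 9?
220

Solution: C(9+4-1, 4-1) = 220.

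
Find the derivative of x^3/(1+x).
(3x^2(1+x) - x^3)/(1+x)²

Reasoning: Quotient rule: [3x^{2}(1+x) - x^3]/(1+x)².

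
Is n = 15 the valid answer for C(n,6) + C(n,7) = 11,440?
Yes

Explanation: C(15,6) + C(15,7) = 5,005 + 6,435 = 11,440, which equals 11,440.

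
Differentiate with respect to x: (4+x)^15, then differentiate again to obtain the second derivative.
First derivative: 15(4+x)^{14}. Second derivative: 15·14·(4+x)^{13} = 210(4+x)^{13}.

Answer: 210(4+x)^13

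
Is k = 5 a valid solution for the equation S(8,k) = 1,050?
Yes

Solution: S(8,5) = 5·S(7,5) + S(7,4) = 5·140 + 350 = 1,050, which equals 1,050.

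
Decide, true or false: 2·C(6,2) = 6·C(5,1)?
True
Absorption identity k·C(n,k) = n·C(n-1,k-1). LHS = 2·15 = 30; RHS = 6·5 = 30.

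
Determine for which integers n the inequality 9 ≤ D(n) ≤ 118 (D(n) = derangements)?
4, 5

Solution: Using D(n) = (n−1)[D(n−1) + D(n−2)] with D(1)=0, D(2)=1: D(3)=2; D(4)=9; D(5)=44; D(6)=265. So valid n = 4, 5.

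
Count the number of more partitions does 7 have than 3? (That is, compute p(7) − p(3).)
12

Explanation: Pentagonal recurrence p(n) = p(n−1) + p(n−2) − p(n−5) − p(n−7) + …: p(7) = p(6) + p(5) − p(2) − p(0) = 11 + 7 − 2 − 1 = 15.
p(3) = p(2) + p(1) = 2 + 1 = 3.
Difference = 15 − 3 = 12.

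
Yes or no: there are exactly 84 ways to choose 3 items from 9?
Yes

Working:
C(9,3) = 84.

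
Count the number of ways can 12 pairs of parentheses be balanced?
208,012

Reasoning: Using the Catalan number formula: C_n = C(2n, n) / (n+1)
C_12 = C(24, 12) / (12+1)
     = 2704156 / 13
     = 208,012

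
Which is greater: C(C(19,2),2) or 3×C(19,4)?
C(C(19,2),2)
C(C(19,2),2)=14,535, 3×C(19,4)=11,628.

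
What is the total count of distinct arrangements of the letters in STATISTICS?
50,400
Word has 10 letters (S=3, T=3, A=1, I=2, C=1). Arrangements: 10!/Π(k!) = 50,400.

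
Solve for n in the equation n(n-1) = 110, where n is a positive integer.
11
n² − n − 110 = 0, so n = (1 ± √(1 + 4·110))/2 = (1 ± √441)/2 = (1 ± 21)/2, i.e. n = 11 or n = -10. Taking the positive root, n = 11 (check: 11×10 = 110).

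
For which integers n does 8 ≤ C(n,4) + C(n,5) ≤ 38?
C(5,4)+C(5,5)=6; C(6,4)+C(6,5)=21; C(7,4)+C(7,5)=56. So valid n = 6.

Answer: 6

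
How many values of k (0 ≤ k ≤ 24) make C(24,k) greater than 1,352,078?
5

Reasoning: Row 24 is unimodal and symmetric about k=24/2. C(24,9)=1,307,504 ≤ 1,352,078; C(24,10)=1,961,256 > 1,352,078; by symmetry C(24,k) > 1,352,078 for k = 10..14. That's 14 - 10 + 1 = 5 values.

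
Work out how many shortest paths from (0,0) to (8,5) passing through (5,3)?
To (5,3): C(8,5)=56. From there: C(5,3)=10. Total: 560.
Final answer: 560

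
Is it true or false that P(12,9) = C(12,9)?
P(12,9) = 79,833,600 but C(12,9) = 220; they differ by a factor of 9! = 362880, so the statement does not hold.

Answer: False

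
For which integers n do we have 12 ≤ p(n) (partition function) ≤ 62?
Tabulating p(n) via p(n) = p(n−1) + p(n−2) − p(n−5) − p(n−7) + …: p(6)=11; p(7)=15; p(8)=22; p(9)=30; p(10)=42; p(11)=56; p(12)=77. So valid n = 7, 8, 9, 10, 11.
Final answer: 7, 8, 9, 10, 11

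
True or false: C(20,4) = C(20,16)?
True

Solution: C(20,4) = C(20,20-4) by the symmetry property; both equal 4,845.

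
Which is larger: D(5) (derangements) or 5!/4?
D(5)

Reasoning: D(5) = (5-1)·[D(4) + D(3)] = 4·[9 + 2] = 44; 5!/4 = 120/4 = 30.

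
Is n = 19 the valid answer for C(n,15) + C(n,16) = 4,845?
Yes

Explanation: C(19,15) + C(19,16) = 3,876 + 969 = 4,845, which equals 4,845.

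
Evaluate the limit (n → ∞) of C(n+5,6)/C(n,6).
Both numerator and denominator grow as n^6/6! for large n, so the ratio → 1.

Answer: 1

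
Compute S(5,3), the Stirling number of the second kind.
Using the Stirling recurrence: S(n,k) = k·S(n-1,k) + S(n-1,k-1)
S(5,3) = 3·S(4,3) + S(4,2)
         = 3·6 + 7
         = 18 + 7
         = 25

Answer: 25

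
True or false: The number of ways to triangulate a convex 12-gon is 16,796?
Triangulations of a convex 12-gon are counted by the Catalan number C_10: C_10 = C(20,10)/(10+1) = 184,756/11 = 16,796.
Final answer: True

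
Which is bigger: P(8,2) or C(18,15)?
C(18,15)

P(8,2)=56, C(18,15)=816.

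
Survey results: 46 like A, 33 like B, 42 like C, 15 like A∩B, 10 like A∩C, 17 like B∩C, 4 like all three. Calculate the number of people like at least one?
83

Explanation: |A∪B∪C| = 46+33+42-15-10-17+4 = 83.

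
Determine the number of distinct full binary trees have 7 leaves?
132

Working:
Using the Catalan number formula: C_n = C(2n, n) / (n+1)
C_6 = C(12, 6) / (6+1)
     = 924 / 7
     = 132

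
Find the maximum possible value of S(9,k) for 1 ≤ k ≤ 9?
7,770

Working:
Row S(9,k) for k = 1..9 (via S(n,k) = k·S(n−1,k) + S(n−1,k−1)): 1, 255, 3,025, 7,770, 6,951, 2,646, 462, 36, 1. The row is unimodal; maximum at k = 4: 7,770.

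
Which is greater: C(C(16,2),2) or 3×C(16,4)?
C(C(16,2),2)

Explanation: C(C(16,2),2)=7,140, 3×C(16,4)=5,460.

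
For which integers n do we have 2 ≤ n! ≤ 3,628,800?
2, 3, 4, 5, 6, 7, 8, 9, 10
n! is strictly increasing; 2! = 2 and 10! = 3,628,800, so valid n = 2, 3, 4, 5, 6, 7, 8, 9, 10.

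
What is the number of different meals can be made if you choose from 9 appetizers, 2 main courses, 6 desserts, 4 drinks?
432

Solution: By the multiplication principle: 9 × 2 × 6 × 4 = 432.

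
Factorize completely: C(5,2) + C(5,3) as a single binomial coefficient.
C(6,3)

Solution: By Pascal's identity: C(5,2) + C(5,3) = C(6,3) = 20.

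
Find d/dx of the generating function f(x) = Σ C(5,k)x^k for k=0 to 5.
Σ k·C(5,k)x^(k-1) for k=1 to 5
Term-by-term differentiation gives Σ k·C(5,k)x^{k-1} for k=1 to 5.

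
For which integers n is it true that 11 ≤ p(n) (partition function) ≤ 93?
6, 7, 8, 9, 10, 11, 12

Tabulating p(n) via p(n) = p(n−1) + p(n−2) − p(n−5) − p(n−7) + …: p(5)=7; p(6)=11; p(7)=15; p(8)=22; p(9)=30; p(10)=42; p(11)=56; p(12)=77; p(13)=101. So valid n = 6, 7, 8, 9, 10, 11, 12.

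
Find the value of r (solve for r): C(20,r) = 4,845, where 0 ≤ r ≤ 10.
4
C(20,r) is increasing for 0 ≤ r ≤ 10. Stepping up (C(20,r+1) = C(20,r)·(20−r)/(r+1)): C(20,1) = 20, C(20,2) = 190, C(20,3) = 1,140, C(20,4) = 4,845 ✓. So r = 4.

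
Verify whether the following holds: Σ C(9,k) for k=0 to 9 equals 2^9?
True

Explanation: Binomial theorem: Σ C(9,k) = (1+1)^9 = 2^9 = 512; RHS 2^9 = 512.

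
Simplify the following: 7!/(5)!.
42

Reasoning: This equals 7×6 = 42.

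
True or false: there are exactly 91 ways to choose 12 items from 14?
True

Reasoning: C(14,12) = 91.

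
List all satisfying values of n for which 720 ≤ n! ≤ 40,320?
6, 7, 8
n! is strictly increasing; 6! = 720 and 8! = 40,320, so valid n = 6, 7, 8.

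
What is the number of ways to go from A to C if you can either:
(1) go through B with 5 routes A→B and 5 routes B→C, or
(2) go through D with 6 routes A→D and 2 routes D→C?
37

Explanation: Route via B: 5×5=25. Route via D: 6×2=12. Total: 37.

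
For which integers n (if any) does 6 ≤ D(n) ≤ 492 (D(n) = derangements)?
4, 5, 6

Using D(n) = (n−1)[D(n−1) + D(n−2)] with D(1)=0, D(2)=1: D(3)=2; D(4)=9; D(5)=44; D(6)=265; D(7)=1,854. So valid n = 4, 5, 6.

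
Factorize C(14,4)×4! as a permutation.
P(14,4)

Working:
C(14,4)×4! = [14!/(4!(10)!)]×4! = 14!/(10)! = P(14,4) = 24,024.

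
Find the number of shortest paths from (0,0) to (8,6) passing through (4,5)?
630

Solution: To (4,5): C(9,4)=126. From there: C(5,4)=5. Total: 630.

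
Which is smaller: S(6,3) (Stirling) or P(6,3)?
S(6,3) = 3·S(5,3) + S(5,2) = 3·25 + 15 = 90; P(6,3) = 120.

Answer: S(6,3)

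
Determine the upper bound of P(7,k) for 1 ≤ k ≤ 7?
5,040
P(7,k) increases in k, so maximum at k = 7: 7! = 5,040.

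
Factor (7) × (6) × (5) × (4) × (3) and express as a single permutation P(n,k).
Product of 5 consecutive descending integers starting at 7: P(7,5) = 7!/2! = 2,520.

Answer: P(7,5) = 7!/(2)!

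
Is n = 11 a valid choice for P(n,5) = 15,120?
No

Solution: P(11,5) = 11·10·9·8·7 = 55,440, which does not equal 15,120.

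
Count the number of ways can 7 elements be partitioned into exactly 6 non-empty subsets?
21

This equals S(7,6), the Stirling number of the 2nd kind.
Using the Stirling recurrence: S(n,k) = k·S(n-1,k) + S(n-1,k-1)
S(7,6) = 6·S(6,6) + S(6,5)
         = 6·1 + 15
         = 6 + 15
         = 21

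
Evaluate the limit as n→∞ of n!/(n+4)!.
0

Reasoning: n!/(n+4)! = 1/[(n+1)(n+2)···(n+4)] → 0 as n → ∞.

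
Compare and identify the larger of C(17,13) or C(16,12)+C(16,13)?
Equal

Explanation: By Pascal's identity: C(17,13) = C(16,12)+C(16,13) = 2,380. Equal.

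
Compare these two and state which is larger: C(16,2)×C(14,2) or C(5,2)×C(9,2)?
C(16,2)×C(14,2)=10,920, C(5,2)×C(9,2)=360.

Answer: C(16,2)×C(14,2)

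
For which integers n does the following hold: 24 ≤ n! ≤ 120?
n! is strictly increasing; 4! = 24 and 5! = 120, so valid n = 4, 5.

Answer: 4, 5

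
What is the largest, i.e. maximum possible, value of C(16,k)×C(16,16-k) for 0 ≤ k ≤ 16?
C(16,k)·C(16,16-k) = C(16,k)², maximised at the centre k = 8: C(16,8)² = 165,636,900.

Answer: 165,636,900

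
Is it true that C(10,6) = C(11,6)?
False

LHS = C(10,6) = 210; RHS = C(11,6) = 462. 210 ≠ 462, so the statement does not hold.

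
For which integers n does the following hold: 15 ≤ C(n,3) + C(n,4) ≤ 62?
5, 6

Reasoning: C(4,3)+C(4,4)=5; C(5,3)+C(5,4)=15; C(6,3)+C(6,4)=35; C(7,3)+C(7,4)=70. So valid n = 5, 6.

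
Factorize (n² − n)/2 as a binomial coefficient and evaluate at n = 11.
C(n,2); C(11,2) = 55
(n² − n)/2 = n(n−1)/2 = C(n,2). At n = 11: C(11,2) = 55.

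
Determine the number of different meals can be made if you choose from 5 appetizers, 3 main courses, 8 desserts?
120

Reasoning: By the multiplication principle: 5 × 3 × 8 = 120.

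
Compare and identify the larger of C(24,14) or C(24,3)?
C(24,14)

Explanation: C(24,14)=1,961,256, C(24,3)=2,024.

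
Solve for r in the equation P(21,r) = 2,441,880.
5

Solution: P(21,r) = 21·20·…·(21−r+1), a product of r factors. Multiplying down from 21: 21 = 21; 21·20 = 420; 21·20·19 = 7,980; 21·20·19·18 = 143,640; 21·20·19·18·17 = 2,441,880 ✓ (5 factors). So r = 5.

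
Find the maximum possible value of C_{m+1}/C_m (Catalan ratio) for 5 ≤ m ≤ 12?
25/7

C_{m+1}/C_m = 2(2m+1)/(m+2), which increases with m. Maximum at m = 12: 2·25/14 = 25/7.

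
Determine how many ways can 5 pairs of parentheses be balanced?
Using the Catalan number formula: C_n = C(2n, n) / (n+1)
C_5 = C(10, 5) / (5+1)
     = 252 / 6
     = 42

Answer: 42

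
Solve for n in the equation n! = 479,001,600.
12

Working:
n! is strictly increasing. 10! = 3,628,800, 11! = 39,916,800, 12! = 479,001,600 ✓. So n = 12.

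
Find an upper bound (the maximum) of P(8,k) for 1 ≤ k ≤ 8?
40,320
P(8,k) increases in k, so maximum at k = 8: 8! = 40,320.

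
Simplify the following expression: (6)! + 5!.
(6)! + 5! = (6)·5! + 5! = (6+1)·5! = 7·5! = 840.
Final answer: 840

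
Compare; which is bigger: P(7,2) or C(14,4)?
P(7,2)=42, C(14,4)=1,001.

Answer: C(14,4)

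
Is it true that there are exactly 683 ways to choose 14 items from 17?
False

Working:
C(17,14) = 680 ≠ 683.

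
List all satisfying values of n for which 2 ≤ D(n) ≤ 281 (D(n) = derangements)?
3, 4, 5, 6

Using D(n) = (n−1)[D(n−1) + D(n−2)] with D(1)=0, D(2)=1: D(2)=1; D(3)=2; D(4)=9; D(5)=44; D(6)=265; D(7)=1,854. So valid n = 3, 4, 5, 6.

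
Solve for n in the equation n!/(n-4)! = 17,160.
13

Solution: n!/(n-4)! = n×(n-1)×(n-2)×(n-3), a product of 4 consecutive integers ≈ (n−1.5)^4. 17,160^(1/4) + 1.5 ≈ 12.9; check n = 13: 13×12×11×10 = 17,160 ✓. So n = 13.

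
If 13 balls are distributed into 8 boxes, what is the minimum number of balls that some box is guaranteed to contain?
2

Explanation: Pigeonhole: ⌈13/8⌉ = 2.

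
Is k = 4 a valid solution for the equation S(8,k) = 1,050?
S(8,4) = 4·S(7,4) + S(7,3) = 4·350 + 301 = 1,701, which does not equal 1,050.
Final answer: No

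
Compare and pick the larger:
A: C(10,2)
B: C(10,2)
Equal

Explanation: A=C(10,2)=45, B=C(10,2)=45.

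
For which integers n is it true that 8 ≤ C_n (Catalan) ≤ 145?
4, 5, 6

Explanation: C_3=5; C_4=14; C_5=42; C_6=132; C_7=429. So valid n = 4, 5, 6.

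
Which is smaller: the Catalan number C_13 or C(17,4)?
C(17,4)
C_13 = C(26,13)/(13+1) = 10,400,600/14 = 742,900; C(17,4) = 2,380.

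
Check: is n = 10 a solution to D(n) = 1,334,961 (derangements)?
Yes
D(10) = (10-1)·[D(9) + D(8)] = 9·[133,496 + 14,833] = 1,334,961, which equals 1,334,961.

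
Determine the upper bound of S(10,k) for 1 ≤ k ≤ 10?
Row S(10,k) for k = 1..10 (via S(n,k) = k·S(n−1,k) + S(n−1,k−1)): 1, 511, 9,330, 34,105, 42,525, 22,827, 5,880, 750, 45, 1. The row is unimodal; maximum at k = 5: 42,525.

Answer: 42,525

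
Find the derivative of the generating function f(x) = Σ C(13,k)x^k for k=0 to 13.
Σ k·C(13,k)x^(k-1) for k=1 to 13

Term-by-term differentiation gives Σ k·C(13,k)x^{k-1} for k=1 to 13.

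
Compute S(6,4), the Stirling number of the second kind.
Using the Stirling recurrence: S(n,k) = k·S(n-1,k) + S(n-1,k-1)
S(6,4) = 4·S(5,4) + S(5,3)
         = 4·10 + 25
         = 40 + 25
         = 65
Final answer: 65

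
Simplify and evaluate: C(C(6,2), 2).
105

Explanation: C(6,2) = 15, then C(15, 2) = 105.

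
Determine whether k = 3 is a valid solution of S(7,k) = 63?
No

Explanation: S(7,3) = 3·S(6,3) + S(6,2) = 3·90 + 31 = 301, which does not equal 63.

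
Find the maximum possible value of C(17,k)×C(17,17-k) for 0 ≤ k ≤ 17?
590,976,100

Reasoning: C(17,k)·C(17,17-k) = C(17,k)², maximised at the centre k = 8: C(17,8)² = 590,976,100.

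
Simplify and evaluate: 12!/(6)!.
665,280

Reasoning: This equals 12×11×...×7 = 665,280.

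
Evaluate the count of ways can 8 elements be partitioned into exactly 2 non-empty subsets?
127
This equals S(8,2), the Stirling number of the 2nd kind.
Using the Stirling recurrence: S(n,k) = k·S(n-1,k) + S(n-1,k-1)
S(8,2) = 2·S(7,2) + S(7,1)
         = 2·63 + 1
         = 126 + 1
         = 127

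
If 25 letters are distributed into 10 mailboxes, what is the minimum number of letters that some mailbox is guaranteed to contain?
3

Solution: Pigeonhole: ⌈25/10⌉ = 3.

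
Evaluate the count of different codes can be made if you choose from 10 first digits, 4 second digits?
40

Working:
By the multiplication principle: 10 × 4 = 40.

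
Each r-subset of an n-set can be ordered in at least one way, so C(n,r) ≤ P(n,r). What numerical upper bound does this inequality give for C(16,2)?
P(16,2) = 16·15 = 240, so C(16,2) ≤ 240. (The bound is loose by a factor of 2! = 2: C(16,2) = 240/2 = 120.)

Answer: 240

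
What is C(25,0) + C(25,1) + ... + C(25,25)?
33,554,432
Sum of binomial coefficients = 2^25 = 33,554,432.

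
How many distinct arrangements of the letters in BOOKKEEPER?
151,200

Explanation: Word has 10 letters (B=1, O=2, K=2, E=3, P=1, R=1). Arrangements: 10!/Π(k!) = 151,200.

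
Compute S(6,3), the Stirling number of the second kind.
90

Using the Stirling recurrence: S(n,k) = k·S(n-1,k) + S(n-1,k-1)
S(6,3) = 3·S(5,3) + S(5,2)
         = 3·25 + 15
         = 75 + 15
         = 90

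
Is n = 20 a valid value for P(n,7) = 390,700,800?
P(20,7) = 20·19·18·17·16·15·14 = 390,700,800, which equals 390,700,800.

Answer: Yes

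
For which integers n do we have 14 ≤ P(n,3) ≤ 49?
4

Explanation: P(3,3)=6; P(4,3)=24; P(5,3)=60. So valid n = 4.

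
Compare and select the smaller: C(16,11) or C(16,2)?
C(16,2)

Reasoning: C(16,11)=4,368, C(16,2)=120.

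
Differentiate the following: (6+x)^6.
6(6+x)^5

Solution: Using the power rule: d/dx (6+x)^6 = 6(6+x)^{5}.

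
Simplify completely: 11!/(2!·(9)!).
This is C(11,2) = 55.

Answer: 55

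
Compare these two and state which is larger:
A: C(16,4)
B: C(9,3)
A

A=C(16,4)=1,820, B=C(9,3)=84.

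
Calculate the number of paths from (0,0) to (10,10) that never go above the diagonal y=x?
16,796

Solution: Counted by the Catalan number C_10: C_10 = C(20,10)/(10+1) = 184,756/11 = 16,796.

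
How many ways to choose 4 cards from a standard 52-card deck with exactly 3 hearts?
11,154

Working:
13 hearts and 39 non-hearts: C(13,3) × C(39,1) = 286 × 39 = 11,154.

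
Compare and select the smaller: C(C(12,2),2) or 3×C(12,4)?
3×C(12,4)

Explanation: C(C(12,2),2)=2,145, 3×C(12,4)=1,485.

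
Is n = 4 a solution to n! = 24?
Yes

Solution: 4! = 4·3! = 4·6 = 24, which equals 24.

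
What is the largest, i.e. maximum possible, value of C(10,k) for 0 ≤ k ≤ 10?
252

Working:
Maximum at k = 5: C(10,5) = 252.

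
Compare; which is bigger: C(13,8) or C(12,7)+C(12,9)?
C(13,8)

C(13,8)=1,287; C(12,7)+C(12,9)=792+220=1,012.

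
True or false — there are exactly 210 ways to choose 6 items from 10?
C(10,6) = 210.
Final answer: True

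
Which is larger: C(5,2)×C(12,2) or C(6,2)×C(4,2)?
C(5,2)×C(12,2)=660, C(6,2)×C(4,2)=90.

Answer: C(5,2)×C(12,2)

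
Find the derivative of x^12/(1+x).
(12x^11(1+x) - x^12)/(1+x)²

Solution: Quotient rule: [12x^{11}(1+x) - x^12]/(1+x)².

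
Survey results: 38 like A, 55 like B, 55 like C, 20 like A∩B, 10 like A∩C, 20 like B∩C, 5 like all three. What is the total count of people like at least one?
103

Working:
|A∪B∪C| = 38+55+55-20-10-20+5 = 103.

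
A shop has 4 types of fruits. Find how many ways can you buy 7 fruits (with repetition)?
Stars and bars: C(7+4-1, 7) = C(10, 7) = 120.
Final answer: 120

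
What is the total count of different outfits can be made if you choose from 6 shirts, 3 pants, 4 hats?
72
By the multiplication principle: 6 × 3 × 4 = 72.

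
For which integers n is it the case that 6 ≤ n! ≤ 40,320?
3, 4, 5, 6, 7, 8

Explanation: n! is strictly increasing; 3! = 6 and 8! = 40,320, so valid n = 3, 4, 5, 6, 7, 8.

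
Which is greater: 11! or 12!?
12!

Solution: 11!=39,916,800, 12!=479,001,600. 12! > 11!.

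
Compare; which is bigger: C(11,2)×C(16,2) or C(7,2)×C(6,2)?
C(11,2)×C(16,2)

C(11,2)×C(16,2)=6,600, C(7,2)×C(6,2)=315.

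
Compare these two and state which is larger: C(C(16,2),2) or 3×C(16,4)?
C(C(16,2),2)

C(C(16,2),2)=7,140, 3×C(16,4)=5,460.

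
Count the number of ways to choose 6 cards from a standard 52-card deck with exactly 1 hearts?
7,484,841

13 hearts and 39 non-hearts: C(13,1) × C(39,5) = 13 × 575757 = 7,484,841.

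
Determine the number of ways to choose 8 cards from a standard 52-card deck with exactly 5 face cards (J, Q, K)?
7,824,960

Explanation: 12 face cards and 40 non-face cards: C(12,5) × C(40,3) = 792 × 9,880 = 7,824,960.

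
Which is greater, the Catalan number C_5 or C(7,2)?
C_5

Working:
C_5 = C(10,5)/(5+1) = 252/6 = 42; C(7,2) = 21.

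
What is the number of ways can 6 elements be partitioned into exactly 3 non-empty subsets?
90

Explanation: This equals S(6,3), the Stirling number of the 2nd kind.
Using the Stirling recurrence: S(n,k) = k·S(n-1,k) + S(n-1,k-1)
S(6,3) = 3·S(5,3) + S(5,2)
         = 3·25 + 15
         = 75 + 15
         = 90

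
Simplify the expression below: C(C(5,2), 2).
45

C(5,2) = 10, then C(10, 2) = 45.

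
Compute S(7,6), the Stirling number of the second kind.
21

Working:
Using the Stirling recurrence: S(n,k) = k·S(n-1,k) + S(n-1,k-1)
S(7,6) = 6·S(6,6) + S(6,5)
         = 6·1 + 15
         = 6 + 15
         = 21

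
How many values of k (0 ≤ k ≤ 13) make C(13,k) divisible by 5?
2

Solution: Checking C(13,k) mod 5 for k = 0..13: divisible at k = 4, 9. That's 2 values.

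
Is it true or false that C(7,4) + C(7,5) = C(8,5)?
Pascal's identity: LHS = 35 + 21 = 56; RHS = C(8,5) = 56. Both sides agree, so the statement holds.

Answer: True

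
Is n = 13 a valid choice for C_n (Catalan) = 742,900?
C_13 = C(26,13)/(13+1) = 10,400,600/14 = 742,900, which equals 742,900.

Answer: Yes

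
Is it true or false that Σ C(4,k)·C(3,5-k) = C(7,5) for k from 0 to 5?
Vandermonde's identity gives C(7,5) = 21; RHS C(7,5) = 21.
Final answer: True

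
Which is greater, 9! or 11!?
9!=362,880, 11!=39,916,800. 11! > 9!.
Final answer: 11!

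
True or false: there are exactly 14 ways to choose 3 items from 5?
False

Explanation: C(5,3) = 10 ≠ 14.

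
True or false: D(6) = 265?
True
Derangements of 6 elements: D(6) = (6-1)·[D(5) + D(4)] = 5·[44 + 9] = 265.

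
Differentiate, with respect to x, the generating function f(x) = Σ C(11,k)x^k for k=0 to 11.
Σ k·C(11,k)x^(k-1) for k=1 to 11
Term-by-term differentiation gives Σ k·C(11,k)x^{k-1} for k=1 to 11.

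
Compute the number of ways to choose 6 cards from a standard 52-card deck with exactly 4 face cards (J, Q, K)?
386,100

Reasoning: 12 face cards and 40 non-face cards: C(12,4) × C(40,2) = 495 × 780 = 386,100.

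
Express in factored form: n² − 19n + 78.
(n − 6)(n − 13)
Seek roots whose sum is 19 and product is 78: (6, 13). So n² − 19n + 78 = (n − 6)(n − 13).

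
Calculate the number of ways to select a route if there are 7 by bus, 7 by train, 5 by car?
19

Solution: By the addition principle: 7 + 7 + 5 = 19.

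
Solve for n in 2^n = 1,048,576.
20

Reasoning: 1,048,576 = 1,024 × 1,024 = 2^10 × 2^10 = 2^20, so n = 20.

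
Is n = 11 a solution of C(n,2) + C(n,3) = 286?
No

C(11,2) + C(11,3) = 55 + 165 = 220, which does not equal 286.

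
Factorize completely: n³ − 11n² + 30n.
n(n − 5)(n − 6)
n³ − 11n² + 30n = n(n² − 11n + 30) = n(n − 5)(n − 6).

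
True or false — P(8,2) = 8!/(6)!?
Permutation formula P(n,k) = n!/(n-k)!: 8!/6! = 40,320/720 = 56 = P(8,2). The statement holds.
Final answer: True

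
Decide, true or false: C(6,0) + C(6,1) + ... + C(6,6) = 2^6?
Binomial theorem with x = y = 1: Σ C(6,i) = (1+1)^6 = 2^6 = 64. The statement holds.

Answer: True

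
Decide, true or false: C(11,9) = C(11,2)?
True

Working:
Symmetry C(n,k) = C(n,n-k): C(11,9) = 55 and C(11,2) = 55. Both sides agree, so the statement holds.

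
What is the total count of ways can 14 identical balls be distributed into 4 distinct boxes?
680

C(14+4-1, 4-1) = C(17, 3) = 680.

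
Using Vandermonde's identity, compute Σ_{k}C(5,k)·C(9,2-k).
91

Reasoning: = C(5+9,2) = C(14,2) = 91.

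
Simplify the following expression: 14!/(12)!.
182

Solution: This equals 14×13 = 182.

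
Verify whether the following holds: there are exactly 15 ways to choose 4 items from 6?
True

Explanation: C(6,4) = 15.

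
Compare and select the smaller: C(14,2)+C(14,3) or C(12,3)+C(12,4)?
C(14,2)+C(14,3)

Reasoning: First=455, Second=715.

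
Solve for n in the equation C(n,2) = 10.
5

Solution: C(n,2) = n(n−1)/2! is increasing in n, and n(n−1) = 2!·10 = 20 ≈ (n−0.5)^2 gives n ≈ 5.0. Check: C(3,2) = 3, C(4,2) = 6, C(5,2) = 10 ✓. So n = 5.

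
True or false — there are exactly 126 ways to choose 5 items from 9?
True

C(9,5) = 126.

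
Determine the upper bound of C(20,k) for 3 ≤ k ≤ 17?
184,756

Solution: C(20,k) is maximised at the centre of the row: C(20,10) = 184,756.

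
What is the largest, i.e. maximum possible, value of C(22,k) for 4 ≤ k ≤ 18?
705,432

Explanation: C(22,k) is maximised at the centre of the row: C(22,11) = 705,432.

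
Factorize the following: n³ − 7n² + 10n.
n(n − 2)(n − 5)

n³ − 7n² + 10n = n(n² − 7n + 10) = n(n − 2)(n − 5).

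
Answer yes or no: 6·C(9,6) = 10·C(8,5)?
No

Explanation: Absorption identity k·C(n,k) = n·C(n-1,k-1). LHS = 6·84 = 504; RHS = 10·56 = 560.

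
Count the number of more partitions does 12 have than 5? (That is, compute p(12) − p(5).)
70

Solution: Pentagonal recurrence p(n) = p(n−1) + p(n−2) − p(n−5) − p(n−7) + …: p(12) = p(11) + p(10) − p(7) − p(5) + p(0) = 56 + 42 − 15 − 7 + 1 = 77.
p(5) = p(4) + p(3) − p(0) = 5 + 3 − 1 = 7.
Difference = 77 − 7 = 70.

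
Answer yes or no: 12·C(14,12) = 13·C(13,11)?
No

Solution: Absorption identity k·C(n,k) = n·C(n-1,k-1). LHS = 12·91 = 1,092; RHS = 13·78 = 1,014.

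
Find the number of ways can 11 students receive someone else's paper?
14,684,570
Using D(n) = (n-1)[D(n-1) + D(n-2)]:
D(11) = (11-1) × [D(10) + D(9)]
      = 10 × [1334961 + 133496]
      = 10 × 1468457
      = 14,684,570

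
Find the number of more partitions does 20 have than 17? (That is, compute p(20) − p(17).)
Pentagonal recurrence p(n) = p(n−1) + p(n−2) − p(n−5) − p(n−7) + …: p(20) = p(19) + p(18) − p(15) − p(13) + p(8) + p(5) = 490 + 385 − 176 − 101 + 22 + 7 = 627.
p(17) = p(16) + p(15) − p(12) − p(10) + p(5) + p(2) = 231 + 176 − 77 − 42 + 7 + 2 = 297.
Difference = 627 − 297 = 330.

Answer: 330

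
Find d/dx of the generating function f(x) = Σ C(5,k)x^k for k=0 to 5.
Σ k·C(5,k)x^(k-1) for k=1 to 5
Term-by-term differentiation gives Σ k·C(5,k)x^{k-1} for k=1 to 5.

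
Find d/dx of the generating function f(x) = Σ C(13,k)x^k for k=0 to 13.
Term-by-term differentiation gives Σ k·C(13,k)x^{k-1} for k=1 to 13.

Answer: Σ k·C(13,k)x^(k-1) for k=1 to 13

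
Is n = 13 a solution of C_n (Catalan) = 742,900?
Yes

Working:
C_13 = C(26,13)/(13+1) = 10,400,600/14 = 742,900, which equals 742,900.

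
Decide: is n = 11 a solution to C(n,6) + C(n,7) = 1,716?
C(11,6) + C(11,7) = 462 + 330 = 792, which does not equal 1,716.

Answer: No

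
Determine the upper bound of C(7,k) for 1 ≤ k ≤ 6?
C(7,k) is maximised at the centre of the row: C(7,3) = 35.

Answer: 35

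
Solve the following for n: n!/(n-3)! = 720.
n!/(n-3)! = n×(n-1)×(n-2), a product of 3 consecutive integers ≈ (n−1)^3. 720^(1/3) + 1 ≈ 10.0; check n = 10: 10×9×8 = 720 ✓. So n = 10.
Final answer: 10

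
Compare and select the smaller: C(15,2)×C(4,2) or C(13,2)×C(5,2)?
C(15,2)×C(4,2)

C(15,2)×C(4,2)=630, C(13,2)×C(5,2)=780.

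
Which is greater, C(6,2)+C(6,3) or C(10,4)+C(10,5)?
C(10,4)+C(10,5)

Reasoning: First=35, Second=462.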